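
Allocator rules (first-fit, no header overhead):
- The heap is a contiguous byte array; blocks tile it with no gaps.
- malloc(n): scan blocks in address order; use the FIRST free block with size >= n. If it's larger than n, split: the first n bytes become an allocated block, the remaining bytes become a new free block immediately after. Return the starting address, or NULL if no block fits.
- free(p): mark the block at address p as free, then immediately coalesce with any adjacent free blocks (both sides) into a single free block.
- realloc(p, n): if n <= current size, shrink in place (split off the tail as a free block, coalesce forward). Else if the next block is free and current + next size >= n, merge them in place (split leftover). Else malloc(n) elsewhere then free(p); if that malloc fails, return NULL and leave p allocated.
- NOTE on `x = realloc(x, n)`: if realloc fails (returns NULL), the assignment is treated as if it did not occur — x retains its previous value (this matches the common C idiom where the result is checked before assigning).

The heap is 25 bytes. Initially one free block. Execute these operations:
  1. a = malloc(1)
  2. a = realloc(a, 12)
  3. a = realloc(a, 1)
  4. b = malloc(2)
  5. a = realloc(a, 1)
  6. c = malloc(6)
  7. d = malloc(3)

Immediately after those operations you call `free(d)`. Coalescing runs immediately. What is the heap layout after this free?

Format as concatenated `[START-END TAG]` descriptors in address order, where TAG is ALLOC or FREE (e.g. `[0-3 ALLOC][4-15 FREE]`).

Answer: [0-0 ALLOC][1-2 ALLOC][3-8 ALLOC][9-24 FREE]

Derivation:
Op 1: a = malloc(1) -> a = 0; heap: [0-0 ALLOC][1-24 FREE]
Op 2: a = realloc(a, 12) -> a = 0; heap: [0-11 ALLOC][12-24 FREE]
Op 3: a = realloc(a, 1) -> a = 0; heap: [0-0 ALLOC][1-24 FREE]
Op 4: b = malloc(2) -> b = 1; heap: [0-0 ALLOC][1-2 ALLOC][3-24 FREE]
Op 5: a = realloc(a, 1) -> a = 0; heap: [0-0 ALLOC][1-2 ALLOC][3-24 FREE]
Op 6: c = malloc(6) -> c = 3; heap: [0-0 ALLOC][1-2 ALLOC][3-8 ALLOC][9-24 FREE]
Op 7: d = malloc(3) -> d = 9; heap: [0-0 ALLOC][1-2 ALLOC][3-8 ALLOC][9-11 ALLOC][12-24 FREE]
free(d): d = 9 -> block [9-11 ALLOC]; mark free, coalesce with adjacent free neighbors -> [0-0 ALLOC][1-2 ALLOC][3-8 ALLOC][9-24 FREE]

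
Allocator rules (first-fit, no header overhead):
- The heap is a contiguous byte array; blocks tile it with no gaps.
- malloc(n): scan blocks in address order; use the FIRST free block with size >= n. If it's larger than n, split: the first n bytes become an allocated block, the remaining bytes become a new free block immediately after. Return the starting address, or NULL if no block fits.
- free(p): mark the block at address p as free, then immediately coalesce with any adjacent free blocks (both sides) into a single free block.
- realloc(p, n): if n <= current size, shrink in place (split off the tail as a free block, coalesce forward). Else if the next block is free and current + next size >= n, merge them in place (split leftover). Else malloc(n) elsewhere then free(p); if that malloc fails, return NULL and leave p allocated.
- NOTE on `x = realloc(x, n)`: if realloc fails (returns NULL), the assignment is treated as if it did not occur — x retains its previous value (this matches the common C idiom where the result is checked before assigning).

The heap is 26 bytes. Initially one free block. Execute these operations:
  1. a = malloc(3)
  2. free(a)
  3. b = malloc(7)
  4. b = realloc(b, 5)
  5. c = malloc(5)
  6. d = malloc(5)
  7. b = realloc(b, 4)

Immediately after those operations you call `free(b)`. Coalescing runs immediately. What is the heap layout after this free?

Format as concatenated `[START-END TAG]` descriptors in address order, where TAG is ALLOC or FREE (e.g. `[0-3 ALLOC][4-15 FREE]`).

Op 1: a = malloc(3) -> a = 0; heap: [0-2 ALLOC][3-25 FREE]
Op 2: free(a) -> (freed a); heap: [0-25 FREE]
Op 3: b = malloc(7) -> b = 0; heap: [0-6 ALLOC][7-25 FREE]
Op 4: b = realloc(b, 5) -> b = 0; heap: [0-4 ALLOC][5-25 FREE]
Op 5: c = malloc(5) -> c = 5; heap: [0-4 ALLOC][5-9 ALLOC][10-25 FREE]
Op 6: d = malloc(5) -> d = 10; heap: [0-4 ALLOC][5-9 ALLOC][10-14 ALLOC][15-25 FREE]
Op 7: b = realloc(b, 4) -> b = 0; heap: [0-3 ALLOC][4-4 FREE][5-9 ALLOC][10-14 ALLOC][15-25 FREE]
free(b): b = 0 -> block [0-3 ALLOC]; mark free, coalesce with adjacent free neighbors -> [0-4 FREE][5-9 ALLOC][10-14 ALLOC][15-25 FREE]

Answer: [0-4 FREE][5-9 ALLOC][10-14 ALLOC][15-25 FREE]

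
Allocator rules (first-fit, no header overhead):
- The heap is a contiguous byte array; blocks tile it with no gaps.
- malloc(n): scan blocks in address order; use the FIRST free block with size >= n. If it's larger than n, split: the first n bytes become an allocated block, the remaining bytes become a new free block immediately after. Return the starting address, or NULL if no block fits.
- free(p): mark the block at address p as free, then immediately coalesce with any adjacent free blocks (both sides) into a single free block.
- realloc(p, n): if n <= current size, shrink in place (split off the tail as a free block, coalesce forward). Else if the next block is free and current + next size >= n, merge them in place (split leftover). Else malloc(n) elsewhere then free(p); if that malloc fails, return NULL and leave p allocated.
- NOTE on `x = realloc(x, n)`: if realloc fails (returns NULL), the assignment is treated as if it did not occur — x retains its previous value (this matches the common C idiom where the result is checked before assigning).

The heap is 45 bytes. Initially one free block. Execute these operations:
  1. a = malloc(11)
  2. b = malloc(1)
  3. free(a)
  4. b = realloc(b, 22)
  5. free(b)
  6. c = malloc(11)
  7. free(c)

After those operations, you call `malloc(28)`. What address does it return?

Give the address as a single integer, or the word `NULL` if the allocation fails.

Op 1: a = malloc(11) -> a = 0; heap: [0-10 ALLOC][11-44 FREE]
Op 2: b = malloc(1) -> b = 11; heap: [0-10 ALLOC][11-11 ALLOC][12-44 FREE]
Op 3: free(a) -> (freed a); heap: [0-10 FREE][11-11 ALLOC][12-44 FREE]
Op 4: b = realloc(b, 22) -> b = 11; heap: [0-10 FREE][11-32 ALLOC][33-44 FREE]
Op 5: free(b) -> (freed b); heap: [0-44 FREE]
Op 6: c = malloc(11) -> c = 0; heap: [0-10 ALLOC][11-44 FREE]
Op 7: free(c) -> (freed c); heap: [0-44 FREE]
malloc(28): first-fit scan over [0-44 FREE] -> 0

Answer: 0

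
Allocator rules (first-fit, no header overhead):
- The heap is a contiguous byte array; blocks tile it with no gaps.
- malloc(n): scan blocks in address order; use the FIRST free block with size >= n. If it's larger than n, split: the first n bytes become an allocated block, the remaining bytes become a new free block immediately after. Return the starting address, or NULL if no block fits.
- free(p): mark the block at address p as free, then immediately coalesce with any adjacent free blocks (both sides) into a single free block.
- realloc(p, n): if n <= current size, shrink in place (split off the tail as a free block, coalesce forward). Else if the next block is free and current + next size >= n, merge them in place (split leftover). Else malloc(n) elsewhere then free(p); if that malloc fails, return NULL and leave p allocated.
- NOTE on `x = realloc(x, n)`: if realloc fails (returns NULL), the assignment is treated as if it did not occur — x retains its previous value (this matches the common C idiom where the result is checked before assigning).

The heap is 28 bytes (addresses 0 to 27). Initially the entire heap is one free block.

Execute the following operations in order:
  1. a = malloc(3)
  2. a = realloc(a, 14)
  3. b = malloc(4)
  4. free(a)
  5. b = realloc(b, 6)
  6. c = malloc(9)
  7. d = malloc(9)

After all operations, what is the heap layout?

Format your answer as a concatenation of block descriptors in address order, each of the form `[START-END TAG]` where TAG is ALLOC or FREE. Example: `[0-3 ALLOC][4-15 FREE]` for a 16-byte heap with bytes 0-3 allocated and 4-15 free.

Op 1: a = malloc(3) -> a = 0; heap: [0-2 ALLOC][3-27 FREE]
Op 2: a = realloc(a, 14) -> a = 0; heap: [0-13 ALLOC][14-27 FREE]
Op 3: b = malloc(4) -> b = 14; heap: [0-13 ALLOC][14-17 ALLOC][18-27 FREE]
Op 4: free(a) -> (freed a); heap: [0-13 FREE][14-17 ALLOC][18-27 FREE]
Op 5: b = realloc(b, 6) -> b = 14; heap: [0-13 FREE][14-19 ALLOC][20-27 FREE]
Op 6: c = malloc(9) -> c = 0; heap: [0-8 ALLOC][9-13 FREE][14-19 ALLOC][20-27 FREE]
Op 7: d = malloc(9) -> d = NULL; heap: [0-8 ALLOC][9-13 FREE][14-19 ALLOC][20-27 FREE]

Answer: [0-8 ALLOC][9-13 FREE][14-19 ALLOC][20-27 FREE]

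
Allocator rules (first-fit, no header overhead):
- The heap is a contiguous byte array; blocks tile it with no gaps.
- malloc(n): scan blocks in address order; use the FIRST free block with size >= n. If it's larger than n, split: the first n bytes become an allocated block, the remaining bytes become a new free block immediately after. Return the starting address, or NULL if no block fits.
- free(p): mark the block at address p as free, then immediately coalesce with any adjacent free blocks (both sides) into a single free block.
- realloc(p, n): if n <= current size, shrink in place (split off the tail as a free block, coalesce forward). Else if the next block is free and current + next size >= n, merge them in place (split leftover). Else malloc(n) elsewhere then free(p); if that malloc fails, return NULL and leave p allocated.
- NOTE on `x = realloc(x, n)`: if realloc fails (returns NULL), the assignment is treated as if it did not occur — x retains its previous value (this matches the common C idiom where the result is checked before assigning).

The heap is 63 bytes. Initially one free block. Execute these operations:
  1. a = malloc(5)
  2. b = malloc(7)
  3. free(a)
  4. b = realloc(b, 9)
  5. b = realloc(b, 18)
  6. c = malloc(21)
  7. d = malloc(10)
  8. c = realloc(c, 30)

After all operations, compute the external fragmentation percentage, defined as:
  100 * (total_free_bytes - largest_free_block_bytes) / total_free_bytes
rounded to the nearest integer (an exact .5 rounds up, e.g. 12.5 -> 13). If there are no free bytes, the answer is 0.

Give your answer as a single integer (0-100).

Answer: 36

Derivation:
Op 1: a = malloc(5) -> a = 0; heap: [0-4 ALLOC][5-62 FREE]
Op 2: b = malloc(7) -> b = 5; heap: [0-4 ALLOC][5-11 ALLOC][12-62 FREE]
Op 3: free(a) -> (freed a); heap: [0-4 FREE][5-11 ALLOC][12-62 FREE]
Op 4: b = realloc(b, 9) -> b = 5; heap: [0-4 FREE][5-13 ALLOC][14-62 FREE]
Op 5: b = realloc(b, 18) -> b = 5; heap: [0-4 FREE][5-22 ALLOC][23-62 FREE]
Op 6: c = malloc(21) -> c = 23; heap: [0-4 FREE][5-22 ALLOC][23-43 ALLOC][44-62 FREE]
Op 7: d = malloc(10) -> d = 44; heap: [0-4 FREE][5-22 ALLOC][23-43 ALLOC][44-53 ALLOC][54-62 FREE]
Op 8: c = realloc(c, 30) -> NULL (c unchanged); heap: [0-4 FREE][5-22 ALLOC][23-43 ALLOC][44-53 ALLOC][54-62 FREE]
Free blocks: [5 9] total_free=14 largest=9 -> 100*(14-9)/14 = 500/14 ≈ 35.714 -> rounds to 36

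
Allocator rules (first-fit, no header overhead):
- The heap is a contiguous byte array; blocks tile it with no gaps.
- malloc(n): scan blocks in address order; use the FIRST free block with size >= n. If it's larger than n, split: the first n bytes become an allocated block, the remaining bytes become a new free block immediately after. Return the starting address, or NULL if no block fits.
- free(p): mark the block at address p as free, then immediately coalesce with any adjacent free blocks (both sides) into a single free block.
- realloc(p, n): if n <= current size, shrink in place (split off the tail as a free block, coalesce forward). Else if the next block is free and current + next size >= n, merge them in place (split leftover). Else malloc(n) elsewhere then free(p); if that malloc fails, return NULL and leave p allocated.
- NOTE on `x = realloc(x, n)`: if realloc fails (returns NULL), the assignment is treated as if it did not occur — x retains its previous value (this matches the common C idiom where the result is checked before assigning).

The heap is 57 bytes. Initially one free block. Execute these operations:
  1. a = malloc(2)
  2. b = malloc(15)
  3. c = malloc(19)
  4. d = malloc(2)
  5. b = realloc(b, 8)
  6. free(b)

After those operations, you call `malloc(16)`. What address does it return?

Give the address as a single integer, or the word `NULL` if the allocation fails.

Op 1: a = malloc(2) -> a = 0; heap: [0-1 ALLOC][2-56 FREE]
Op 2: b = malloc(15) -> b = 2; heap: [0-1 ALLOC][2-16 ALLOC][17-56 FREE]
Op 3: c = malloc(19) -> c = 17; heap: [0-1 ALLOC][2-16 ALLOC][17-35 ALLOC][36-56 FREE]
Op 4: d = malloc(2) -> d = 36; heap: [0-1 ALLOC][2-16 ALLOC][17-35 ALLOC][36-37 ALLOC][38-56 FREE]
Op 5: b = realloc(b, 8) -> b = 2; heap: [0-1 ALLOC][2-9 ALLOC][10-16 FREE][17-35 ALLOC][36-37 ALLOC][38-56 FREE]
Op 6: free(b) -> (freed b); heap: [0-1 ALLOC][2-16 FREE][17-35 ALLOC][36-37 ALLOC][38-56 FREE]
malloc(16): first-fit scan over [0-1 ALLOC][2-16 FREE][17-35 ALLOC][36-37 ALLOC][38-56 FREE] -> 38

Answer: 38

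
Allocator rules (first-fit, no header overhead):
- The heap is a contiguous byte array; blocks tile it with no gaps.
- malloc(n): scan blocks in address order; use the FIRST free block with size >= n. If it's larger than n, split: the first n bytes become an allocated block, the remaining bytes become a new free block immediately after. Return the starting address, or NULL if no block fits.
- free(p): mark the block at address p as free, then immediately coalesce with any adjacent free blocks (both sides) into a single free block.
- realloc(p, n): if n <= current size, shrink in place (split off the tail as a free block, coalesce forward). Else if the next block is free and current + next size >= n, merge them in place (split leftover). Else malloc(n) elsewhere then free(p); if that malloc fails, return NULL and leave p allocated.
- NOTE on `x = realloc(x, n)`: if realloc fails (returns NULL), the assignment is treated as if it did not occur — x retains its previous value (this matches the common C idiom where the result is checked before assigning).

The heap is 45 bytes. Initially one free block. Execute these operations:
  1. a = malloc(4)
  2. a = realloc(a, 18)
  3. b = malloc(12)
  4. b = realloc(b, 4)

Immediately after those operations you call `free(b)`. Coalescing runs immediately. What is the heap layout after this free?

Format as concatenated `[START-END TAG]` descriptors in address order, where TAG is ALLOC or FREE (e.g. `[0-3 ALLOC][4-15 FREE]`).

Answer: [0-17 ALLOC][18-44 FREE]

Derivation:
Op 1: a = malloc(4) -> a = 0; heap: [0-3 ALLOC][4-44 FREE]
Op 2: a = realloc(a, 18) -> a = 0; heap: [0-17 ALLOC][18-44 FREE]
Op 3: b = malloc(12) -> b = 18; heap: [0-17 ALLOC][18-29 ALLOC][30-44 FREE]
Op 4: b = realloc(b, 4) -> b = 18; heap: [0-17 ALLOC][18-21 ALLOC][22-44 FREE]
free(b): b = 18 -> block [18-21 ALLOC]; mark free, coalesce with adjacent free neighbors -> [0-17 ALLOC][18-44 FREE]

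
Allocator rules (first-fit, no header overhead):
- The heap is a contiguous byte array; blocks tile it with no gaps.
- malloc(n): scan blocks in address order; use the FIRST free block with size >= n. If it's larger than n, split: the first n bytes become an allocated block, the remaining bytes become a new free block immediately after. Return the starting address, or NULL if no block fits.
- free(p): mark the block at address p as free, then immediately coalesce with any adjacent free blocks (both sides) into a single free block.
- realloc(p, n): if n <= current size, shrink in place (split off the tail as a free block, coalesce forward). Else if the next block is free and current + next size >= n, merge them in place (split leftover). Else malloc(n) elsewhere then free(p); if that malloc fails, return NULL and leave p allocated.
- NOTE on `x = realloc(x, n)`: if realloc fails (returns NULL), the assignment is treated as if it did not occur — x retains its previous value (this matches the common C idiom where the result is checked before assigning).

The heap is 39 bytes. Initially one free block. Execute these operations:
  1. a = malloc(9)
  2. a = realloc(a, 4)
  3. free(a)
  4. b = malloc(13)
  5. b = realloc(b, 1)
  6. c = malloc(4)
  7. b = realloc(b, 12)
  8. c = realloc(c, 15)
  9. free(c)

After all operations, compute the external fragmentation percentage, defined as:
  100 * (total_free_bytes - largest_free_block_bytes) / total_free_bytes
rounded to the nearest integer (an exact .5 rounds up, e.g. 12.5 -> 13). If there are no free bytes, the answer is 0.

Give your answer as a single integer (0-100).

Answer: 19

Derivation:
Op 1: a = malloc(9) -> a = 0; heap: [0-8 ALLOC][9-38 FREE]
Op 2: a = realloc(a, 4) -> a = 0; heap: [0-3 ALLOC][4-38 FREE]
Op 3: free(a) -> (freed a); heap: [0-38 FREE]
Op 4: b = malloc(13) -> b = 0; heap: [0-12 ALLOC][13-38 FREE]
Op 5: b = realloc(b, 1) -> b = 0; heap: [0-0 ALLOC][1-38 FREE]
Op 6: c = malloc(4) -> c = 1; heap: [0-0 ALLOC][1-4 ALLOC][5-38 FREE]
Op 7: b = realloc(b, 12) -> b = 5; heap: [0-0 FREE][1-4 ALLOC][5-16 ALLOC][17-38 FREE]
Op 8: c = realloc(c, 15) -> c = 17; heap: [0-4 FREE][5-16 ALLOC][17-31 ALLOC][32-38 FREE]
Op 9: free(c) -> (freed c); heap: [0-4 FREE][5-16 ALLOC][17-38 FREE]
Free blocks: [5 22] total_free=27 largest=22 -> 100*(27-22)/27 = 500/27 ≈ 18.519 -> rounds to 19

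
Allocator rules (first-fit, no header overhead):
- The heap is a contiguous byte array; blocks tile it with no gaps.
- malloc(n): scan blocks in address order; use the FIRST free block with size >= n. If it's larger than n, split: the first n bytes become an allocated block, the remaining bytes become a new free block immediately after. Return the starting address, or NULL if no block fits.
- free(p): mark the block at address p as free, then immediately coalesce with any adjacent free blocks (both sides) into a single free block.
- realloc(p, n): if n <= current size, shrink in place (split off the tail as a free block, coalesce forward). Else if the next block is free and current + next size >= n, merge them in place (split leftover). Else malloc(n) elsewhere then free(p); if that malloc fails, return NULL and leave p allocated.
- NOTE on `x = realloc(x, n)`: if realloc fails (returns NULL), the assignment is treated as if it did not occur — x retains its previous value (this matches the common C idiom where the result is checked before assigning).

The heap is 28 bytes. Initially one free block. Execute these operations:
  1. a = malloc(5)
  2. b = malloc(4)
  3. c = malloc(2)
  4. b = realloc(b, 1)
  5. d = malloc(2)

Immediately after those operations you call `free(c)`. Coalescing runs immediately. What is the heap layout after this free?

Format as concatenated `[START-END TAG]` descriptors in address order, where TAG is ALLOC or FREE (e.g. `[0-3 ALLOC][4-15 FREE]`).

Op 1: a = malloc(5) -> a = 0; heap: [0-4 ALLOC][5-27 FREE]
Op 2: b = malloc(4) -> b = 5; heap: [0-4 ALLOC][5-8 ALLOC][9-27 FREE]
Op 3: c = malloc(2) -> c = 9; heap: [0-4 ALLOC][5-8 ALLOC][9-10 ALLOC][11-27 FREE]
Op 4: b = realloc(b, 1) -> b = 5; heap: [0-4 ALLOC][5-5 ALLOC][6-8 FREE][9-10 ALLOC][11-27 FREE]
Op 5: d = malloc(2) -> d = 6; heap: [0-4 ALLOC][5-5 ALLOC][6-7 ALLOC][8-8 FREE][9-10 ALLOC][11-27 FREE]
free(c): c = 9 -> block [9-10 ALLOC]; mark free, coalesce with adjacent free neighbors -> [0-4 ALLOC][5-5 ALLOC][6-7 ALLOC][8-27 FREE]

Answer: [0-4 ALLOC][5-5 ALLOC][6-7 ALLOC][8-27 FREE]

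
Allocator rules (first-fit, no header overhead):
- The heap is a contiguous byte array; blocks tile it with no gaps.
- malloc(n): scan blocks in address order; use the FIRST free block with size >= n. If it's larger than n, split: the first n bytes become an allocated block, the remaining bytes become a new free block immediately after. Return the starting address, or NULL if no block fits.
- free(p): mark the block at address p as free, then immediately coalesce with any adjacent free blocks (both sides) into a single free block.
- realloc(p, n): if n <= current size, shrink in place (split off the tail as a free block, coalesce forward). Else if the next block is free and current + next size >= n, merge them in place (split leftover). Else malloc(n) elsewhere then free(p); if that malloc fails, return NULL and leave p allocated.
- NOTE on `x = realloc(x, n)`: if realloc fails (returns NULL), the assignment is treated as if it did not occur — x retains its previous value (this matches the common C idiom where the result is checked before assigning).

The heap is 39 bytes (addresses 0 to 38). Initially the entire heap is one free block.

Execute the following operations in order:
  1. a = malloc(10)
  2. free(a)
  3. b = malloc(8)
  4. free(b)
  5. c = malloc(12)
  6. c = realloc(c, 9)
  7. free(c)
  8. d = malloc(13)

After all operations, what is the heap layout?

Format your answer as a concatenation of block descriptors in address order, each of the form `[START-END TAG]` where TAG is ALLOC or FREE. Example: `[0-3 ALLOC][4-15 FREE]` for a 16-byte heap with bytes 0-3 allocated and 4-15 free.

Op 1: a = malloc(10) -> a = 0; heap: [0-9 ALLOC][10-38 FREE]
Op 2: free(a) -> (freed a); heap: [0-38 FREE]
Op 3: b = malloc(8) -> b = 0; heap: [0-7 ALLOC][8-38 FREE]
Op 4: free(b) -> (freed b); heap: [0-38 FREE]
Op 5: c = malloc(12) -> c = 0; heap: [0-11 ALLOC][12-38 FREE]
Op 6: c = realloc(c, 9) -> c = 0; heap: [0-8 ALLOC][9-38 FREE]
Op 7: free(c) -> (freed c); heap: [0-38 FREE]
Op 8: d = malloc(13) -> d = 0; heap: [0-12 ALLOC][13-38 FREE]

Answer: [0-12 ALLOC][13-38 FREE]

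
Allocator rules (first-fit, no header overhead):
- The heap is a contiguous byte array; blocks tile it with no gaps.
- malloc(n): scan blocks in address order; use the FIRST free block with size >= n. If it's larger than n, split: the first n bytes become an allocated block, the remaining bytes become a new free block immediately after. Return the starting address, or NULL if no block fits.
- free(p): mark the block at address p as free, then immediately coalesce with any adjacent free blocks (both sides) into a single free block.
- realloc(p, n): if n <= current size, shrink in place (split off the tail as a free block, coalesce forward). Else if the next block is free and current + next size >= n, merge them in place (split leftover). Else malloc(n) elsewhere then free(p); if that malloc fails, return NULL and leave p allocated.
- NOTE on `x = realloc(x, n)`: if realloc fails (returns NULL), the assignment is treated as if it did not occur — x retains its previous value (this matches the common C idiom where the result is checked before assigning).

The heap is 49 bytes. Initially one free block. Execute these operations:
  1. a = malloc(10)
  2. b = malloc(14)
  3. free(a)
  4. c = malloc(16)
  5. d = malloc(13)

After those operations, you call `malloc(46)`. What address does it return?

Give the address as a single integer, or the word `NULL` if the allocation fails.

Op 1: a = malloc(10) -> a = 0; heap: [0-9 ALLOC][10-48 FREE]
Op 2: b = malloc(14) -> b = 10; heap: [0-9 ALLOC][10-23 ALLOC][24-48 FREE]
Op 3: free(a) -> (freed a); heap: [0-9 FREE][10-23 ALLOC][24-48 FREE]
Op 4: c = malloc(16) -> c = 24; heap: [0-9 FREE][10-23 ALLOC][24-39 ALLOC][40-48 FREE]
Op 5: d = malloc(13) -> d = NULL; heap: [0-9 FREE][10-23 ALLOC][24-39 ALLOC][40-48 FREE]
malloc(46): first-fit scan over [0-9 FREE][10-23 ALLOC][24-39 ALLOC][40-48 FREE] -> NULL

Answer: NULL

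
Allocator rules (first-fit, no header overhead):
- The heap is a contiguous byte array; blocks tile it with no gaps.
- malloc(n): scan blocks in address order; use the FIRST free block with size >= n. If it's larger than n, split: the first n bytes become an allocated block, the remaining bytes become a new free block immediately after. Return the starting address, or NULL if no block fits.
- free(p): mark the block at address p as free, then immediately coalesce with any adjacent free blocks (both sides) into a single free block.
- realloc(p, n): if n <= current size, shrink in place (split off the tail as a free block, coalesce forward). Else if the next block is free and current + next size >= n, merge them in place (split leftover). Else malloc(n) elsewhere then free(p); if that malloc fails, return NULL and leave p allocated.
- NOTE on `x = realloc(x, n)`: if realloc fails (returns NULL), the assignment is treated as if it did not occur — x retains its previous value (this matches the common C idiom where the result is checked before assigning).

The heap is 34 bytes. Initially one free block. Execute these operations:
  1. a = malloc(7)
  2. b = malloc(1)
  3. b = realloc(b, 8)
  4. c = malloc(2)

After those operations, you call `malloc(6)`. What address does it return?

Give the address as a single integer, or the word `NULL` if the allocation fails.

Op 1: a = malloc(7) -> a = 0; heap: [0-6 ALLOC][7-33 FREE]
Op 2: b = malloc(1) -> b = 7; heap: [0-6 ALLOC][7-7 ALLOC][8-33 FREE]
Op 3: b = realloc(b, 8) -> b = 7; heap: [0-6 ALLOC][7-14 ALLOC][15-33 FREE]
Op 4: c = malloc(2) -> c = 15; heap: [0-6 ALLOC][7-14 ALLOC][15-16 ALLOC][17-33 FREE]
malloc(6): first-fit scan over [0-6 ALLOC][7-14 ALLOC][15-16 ALLOC][17-33 FREE] -> 17

Answer: 17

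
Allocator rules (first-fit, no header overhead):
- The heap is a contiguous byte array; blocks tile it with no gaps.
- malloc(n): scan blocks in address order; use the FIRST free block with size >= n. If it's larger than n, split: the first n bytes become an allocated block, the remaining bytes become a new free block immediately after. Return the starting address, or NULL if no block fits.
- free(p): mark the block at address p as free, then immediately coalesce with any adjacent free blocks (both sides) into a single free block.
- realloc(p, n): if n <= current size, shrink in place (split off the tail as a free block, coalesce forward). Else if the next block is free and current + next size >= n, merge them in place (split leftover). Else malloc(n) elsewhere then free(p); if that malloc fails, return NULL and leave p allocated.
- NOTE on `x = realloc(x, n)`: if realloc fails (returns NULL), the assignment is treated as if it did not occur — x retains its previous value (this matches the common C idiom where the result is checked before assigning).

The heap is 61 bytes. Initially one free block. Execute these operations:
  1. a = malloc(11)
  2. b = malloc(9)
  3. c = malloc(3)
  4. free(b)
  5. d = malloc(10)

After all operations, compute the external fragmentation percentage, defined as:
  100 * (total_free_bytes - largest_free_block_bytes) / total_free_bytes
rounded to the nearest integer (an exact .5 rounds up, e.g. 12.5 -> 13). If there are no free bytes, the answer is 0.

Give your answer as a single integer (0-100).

Op 1: a = malloc(11) -> a = 0; heap: [0-10 ALLOC][11-60 FREE]
Op 2: b = malloc(9) -> b = 11; heap: [0-10 ALLOC][11-19 ALLOC][20-60 FREE]
Op 3: c = malloc(3) -> c = 20; heap: [0-10 ALLOC][11-19 ALLOC][20-22 ALLOC][23-60 FREE]
Op 4: free(b) -> (freed b); heap: [0-10 ALLOC][11-19 FREE][20-22 ALLOC][23-60 FREE]
Op 5: d = malloc(10) -> d = 23; heap: [0-10 ALLOC][11-19 FREE][20-22 ALLOC][23-32 ALLOC][33-60 FREE]
Free blocks: [9 28] total_free=37 largest=28 -> 100*(37-28)/37 = 900/37 ≈ 24.324 -> rounds to 24

Answer: 24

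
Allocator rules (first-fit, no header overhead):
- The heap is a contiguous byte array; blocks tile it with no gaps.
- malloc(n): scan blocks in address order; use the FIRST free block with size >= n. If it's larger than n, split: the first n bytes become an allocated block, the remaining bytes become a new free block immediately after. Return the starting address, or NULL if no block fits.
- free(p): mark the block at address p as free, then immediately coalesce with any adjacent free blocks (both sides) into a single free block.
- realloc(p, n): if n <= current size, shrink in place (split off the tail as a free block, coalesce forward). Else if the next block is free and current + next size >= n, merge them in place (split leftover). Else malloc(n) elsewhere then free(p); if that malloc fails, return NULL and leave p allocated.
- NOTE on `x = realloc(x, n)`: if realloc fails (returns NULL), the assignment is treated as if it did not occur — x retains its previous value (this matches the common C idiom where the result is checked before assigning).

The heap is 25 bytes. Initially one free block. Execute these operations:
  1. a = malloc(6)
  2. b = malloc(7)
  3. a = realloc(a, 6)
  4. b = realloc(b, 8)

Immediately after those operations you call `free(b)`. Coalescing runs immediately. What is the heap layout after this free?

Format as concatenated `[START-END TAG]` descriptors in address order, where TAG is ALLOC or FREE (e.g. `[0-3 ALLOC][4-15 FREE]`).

Op 1: a = malloc(6) -> a = 0; heap: [0-5 ALLOC][6-24 FREE]
Op 2: b = malloc(7) -> b = 6; heap: [0-5 ALLOC][6-12 ALLOC][13-24 FREE]
Op 3: a = realloc(a, 6) -> a = 0; heap: [0-5 ALLOC][6-12 ALLOC][13-24 FREE]
Op 4: b = realloc(b, 8) -> b = 6; heap: [0-5 ALLOC][6-13 ALLOC][14-24 FREE]
free(b): b = 6 -> block [6-13 ALLOC]; mark free, coalesce with adjacent free neighbors -> [0-5 ALLOC][6-24 FREE]

Answer: [0-5 ALLOC][6-24 FREE]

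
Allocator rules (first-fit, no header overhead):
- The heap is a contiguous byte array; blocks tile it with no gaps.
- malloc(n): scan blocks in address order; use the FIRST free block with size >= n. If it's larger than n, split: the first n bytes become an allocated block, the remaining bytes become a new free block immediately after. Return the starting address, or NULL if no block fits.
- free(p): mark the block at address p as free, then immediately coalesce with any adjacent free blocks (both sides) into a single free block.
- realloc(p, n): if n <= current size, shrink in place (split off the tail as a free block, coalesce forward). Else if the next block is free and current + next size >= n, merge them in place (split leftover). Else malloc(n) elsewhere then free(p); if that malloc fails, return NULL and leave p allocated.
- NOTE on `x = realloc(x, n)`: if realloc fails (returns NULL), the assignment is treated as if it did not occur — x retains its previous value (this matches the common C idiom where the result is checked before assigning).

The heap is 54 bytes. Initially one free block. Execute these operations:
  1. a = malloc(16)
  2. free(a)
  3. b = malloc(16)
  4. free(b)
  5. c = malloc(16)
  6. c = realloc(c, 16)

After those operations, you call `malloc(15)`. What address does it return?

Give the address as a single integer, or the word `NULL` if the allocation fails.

Answer: 16

Derivation:
Op 1: a = malloc(16) -> a = 0; heap: [0-15 ALLOC][16-53 FREE]
Op 2: free(a) -> (freed a); heap: [0-53 FREE]
Op 3: b = malloc(16) -> b = 0; heap: [0-15 ALLOC][16-53 FREE]
Op 4: free(b) -> (freed b); heap: [0-53 FREE]
Op 5: c = malloc(16) -> c = 0; heap: [0-15 ALLOC][16-53 FREE]
Op 6: c = realloc(c, 16) -> c = 0; heap: [0-15 ALLOC][16-53 FREE]
malloc(15): first-fit scan over [0-15 ALLOC][16-53 FREE] -> 16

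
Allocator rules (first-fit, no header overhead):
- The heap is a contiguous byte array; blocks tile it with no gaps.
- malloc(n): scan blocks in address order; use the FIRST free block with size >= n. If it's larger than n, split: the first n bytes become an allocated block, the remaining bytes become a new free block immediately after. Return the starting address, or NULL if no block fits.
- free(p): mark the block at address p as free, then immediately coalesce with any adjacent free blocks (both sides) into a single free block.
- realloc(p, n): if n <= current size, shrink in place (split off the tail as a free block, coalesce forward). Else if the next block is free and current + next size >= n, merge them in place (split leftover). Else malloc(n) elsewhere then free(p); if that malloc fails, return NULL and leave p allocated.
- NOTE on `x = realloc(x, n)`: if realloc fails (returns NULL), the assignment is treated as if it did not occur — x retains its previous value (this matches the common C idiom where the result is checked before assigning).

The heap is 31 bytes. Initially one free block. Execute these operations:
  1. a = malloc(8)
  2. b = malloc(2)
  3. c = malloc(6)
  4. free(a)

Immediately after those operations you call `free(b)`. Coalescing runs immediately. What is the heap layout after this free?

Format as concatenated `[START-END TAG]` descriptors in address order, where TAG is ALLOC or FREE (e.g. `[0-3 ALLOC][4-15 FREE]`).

Answer: [0-9 FREE][10-15 ALLOC][16-30 FREE]

Derivation:
Op 1: a = malloc(8) -> a = 0; heap: [0-7 ALLOC][8-30 FREE]
Op 2: b = malloc(2) -> b = 8; heap: [0-7 ALLOC][8-9 ALLOC][10-30 FREE]
Op 3: c = malloc(6) -> c = 10; heap: [0-7 ALLOC][8-9 ALLOC][10-15 ALLOC][16-30 FREE]
Op 4: free(a) -> (freed a); heap: [0-7 FREE][8-9 ALLOC][10-15 ALLOC][16-30 FREE]
free(b): b = 8 -> block [8-9 ALLOC]; mark free, coalesce with adjacent free neighbors -> [0-9 FREE][10-15 ALLOC][16-30 FREE]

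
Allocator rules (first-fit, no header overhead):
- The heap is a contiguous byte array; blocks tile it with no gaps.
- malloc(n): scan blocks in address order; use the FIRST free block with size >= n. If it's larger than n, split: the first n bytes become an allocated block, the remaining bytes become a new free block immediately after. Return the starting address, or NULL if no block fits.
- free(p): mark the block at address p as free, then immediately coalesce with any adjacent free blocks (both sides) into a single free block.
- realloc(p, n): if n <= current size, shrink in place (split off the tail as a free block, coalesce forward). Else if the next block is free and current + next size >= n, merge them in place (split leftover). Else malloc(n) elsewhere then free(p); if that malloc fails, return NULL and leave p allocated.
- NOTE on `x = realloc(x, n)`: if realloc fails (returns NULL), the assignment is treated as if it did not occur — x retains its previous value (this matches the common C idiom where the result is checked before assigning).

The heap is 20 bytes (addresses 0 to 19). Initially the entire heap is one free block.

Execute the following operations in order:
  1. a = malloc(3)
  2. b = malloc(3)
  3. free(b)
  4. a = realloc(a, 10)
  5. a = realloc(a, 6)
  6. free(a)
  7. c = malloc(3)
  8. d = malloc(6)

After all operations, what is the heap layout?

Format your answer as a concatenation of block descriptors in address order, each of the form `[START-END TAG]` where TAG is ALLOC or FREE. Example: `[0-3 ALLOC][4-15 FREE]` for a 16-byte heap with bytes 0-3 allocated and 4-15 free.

Op 1: a = malloc(3) -> a = 0; heap: [0-2 ALLOC][3-19 FREE]
Op 2: b = malloc(3) -> b = 3; heap: [0-2 ALLOC][3-5 ALLOC][6-19 FREE]
Op 3: free(b) -> (freed b); heap: [0-2 ALLOC][3-19 FREE]
Op 4: a = realloc(a, 10) -> a = 0; heap: [0-9 ALLOC][10-19 FREE]
Op 5: a = realloc(a, 6) -> a = 0; heap: [0-5 ALLOC][6-19 FREE]
Op 6: free(a) -> (freed a); heap: [0-19 FREE]
Op 7: c = malloc(3) -> c = 0; heap: [0-2 ALLOC][3-19 FREE]
Op 8: d = malloc(6) -> d = 3; heap: [0-2 ALLOC][3-8 ALLOC][9-19 FREE]

Answer: [0-2 ALLOC][3-8 ALLOC][9-19 FREE]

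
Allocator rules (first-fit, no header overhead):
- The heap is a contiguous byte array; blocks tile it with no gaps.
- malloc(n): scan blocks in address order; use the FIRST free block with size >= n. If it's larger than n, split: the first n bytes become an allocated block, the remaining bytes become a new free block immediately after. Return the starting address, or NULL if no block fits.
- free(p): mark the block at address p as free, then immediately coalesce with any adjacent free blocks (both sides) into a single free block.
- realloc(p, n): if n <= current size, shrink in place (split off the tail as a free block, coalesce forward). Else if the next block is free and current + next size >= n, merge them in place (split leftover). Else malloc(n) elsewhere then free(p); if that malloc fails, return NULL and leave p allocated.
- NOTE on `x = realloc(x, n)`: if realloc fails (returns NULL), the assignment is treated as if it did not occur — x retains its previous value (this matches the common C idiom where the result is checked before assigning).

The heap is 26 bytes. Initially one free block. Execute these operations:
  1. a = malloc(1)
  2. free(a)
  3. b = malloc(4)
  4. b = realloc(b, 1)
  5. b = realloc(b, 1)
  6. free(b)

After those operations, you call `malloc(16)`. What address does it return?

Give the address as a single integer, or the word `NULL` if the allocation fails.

Answer: 0

Derivation:
Op 1: a = malloc(1) -> a = 0; heap: [0-0 ALLOC][1-25 FREE]
Op 2: free(a) -> (freed a); heap: [0-25 FREE]
Op 3: b = malloc(4) -> b = 0; heap: [0-3 ALLOC][4-25 FREE]
Op 4: b = realloc(b, 1) -> b = 0; heap: [0-0 ALLOC][1-25 FREE]
Op 5: b = realloc(b, 1) -> b = 0; heap: [0-0 ALLOC][1-25 FREE]
Op 6: free(b) -> (freed b); heap: [0-25 FREE]
malloc(16): first-fit scan over [0-25 FREE] -> 0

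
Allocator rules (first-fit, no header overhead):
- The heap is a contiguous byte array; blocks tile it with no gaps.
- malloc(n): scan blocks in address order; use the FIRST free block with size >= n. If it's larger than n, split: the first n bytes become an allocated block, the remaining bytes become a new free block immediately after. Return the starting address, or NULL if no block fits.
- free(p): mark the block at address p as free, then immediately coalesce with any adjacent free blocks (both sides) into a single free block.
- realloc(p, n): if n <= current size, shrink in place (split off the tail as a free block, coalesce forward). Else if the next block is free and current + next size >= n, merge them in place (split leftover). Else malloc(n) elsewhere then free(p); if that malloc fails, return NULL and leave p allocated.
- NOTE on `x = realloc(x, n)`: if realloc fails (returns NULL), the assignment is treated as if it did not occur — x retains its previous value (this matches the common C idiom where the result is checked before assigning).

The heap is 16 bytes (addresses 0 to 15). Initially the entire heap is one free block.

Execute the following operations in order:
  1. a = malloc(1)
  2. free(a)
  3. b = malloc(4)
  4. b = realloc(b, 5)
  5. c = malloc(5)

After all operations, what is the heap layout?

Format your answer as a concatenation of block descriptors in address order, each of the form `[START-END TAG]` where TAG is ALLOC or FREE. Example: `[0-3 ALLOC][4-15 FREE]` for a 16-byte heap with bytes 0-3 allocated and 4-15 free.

Answer: [0-4 ALLOC][5-9 ALLOC][10-15 FREE]

Derivation:
Op 1: a = malloc(1) -> a = 0; heap: [0-0 ALLOC][1-15 FREE]
Op 2: free(a) -> (freed a); heap: [0-15 FREE]
Op 3: b = malloc(4) -> b = 0; heap: [0-3 ALLOC][4-15 FREE]
Op 4: b = realloc(b, 5) -> b = 0; heap: [0-4 ALLOC][5-15 FREE]
Op 5: c = malloc(5) -> c = 5; heap: [0-4 ALLOC][5-9 ALLOC][10-15 FREE]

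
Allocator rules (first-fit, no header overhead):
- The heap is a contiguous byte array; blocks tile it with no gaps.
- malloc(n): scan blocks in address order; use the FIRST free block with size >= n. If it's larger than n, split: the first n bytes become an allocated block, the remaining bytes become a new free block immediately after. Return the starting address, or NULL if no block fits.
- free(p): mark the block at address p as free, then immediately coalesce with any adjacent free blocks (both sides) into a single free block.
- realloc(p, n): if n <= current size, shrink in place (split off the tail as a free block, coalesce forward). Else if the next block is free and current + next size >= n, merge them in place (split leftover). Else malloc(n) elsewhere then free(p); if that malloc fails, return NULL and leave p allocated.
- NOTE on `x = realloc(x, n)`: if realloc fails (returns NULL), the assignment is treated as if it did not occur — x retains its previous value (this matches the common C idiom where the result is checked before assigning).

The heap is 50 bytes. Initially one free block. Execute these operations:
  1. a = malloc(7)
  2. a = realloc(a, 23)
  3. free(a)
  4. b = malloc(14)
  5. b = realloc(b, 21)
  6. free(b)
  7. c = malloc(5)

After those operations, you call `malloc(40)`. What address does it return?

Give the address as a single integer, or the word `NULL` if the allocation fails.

Answer: 5

Derivation:
Op 1: a = malloc(7) -> a = 0; heap: [0-6 ALLOC][7-49 FREE]
Op 2: a = realloc(a, 23) -> a = 0; heap: [0-22 ALLOC][23-49 FREE]
Op 3: free(a) -> (freed a); heap: [0-49 FREE]
Op 4: b = malloc(14) -> b = 0; heap: [0-13 ALLOC][14-49 FREE]
Op 5: b = realloc(b, 21) -> b = 0; heap: [0-20 ALLOC][21-49 FREE]
Op 6: free(b) -> (freed b); heap: [0-49 FREE]
Op 7: c = malloc(5) -> c = 0; heap: [0-4 ALLOC][5-49 FREE]
malloc(40): first-fit scan over [0-4 ALLOC][5-49 FREE] -> 5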